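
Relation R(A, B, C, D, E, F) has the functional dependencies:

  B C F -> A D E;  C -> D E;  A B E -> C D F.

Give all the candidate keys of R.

ABC, ABE, BCF

Attribute B never appears on the right-hand side of any dependency, so B must belong to every candidate key.
{B}⁺ = {B}, which is not all of the schema, so we must add further attributes.
{A, B, C}⁺: C→DE adds D, E; ABE→CDF adds F → {A, B, C, D, E, F}.
{A, B, E}⁺: ABE→CDF adds C, D, F → {A, B, C, D, E, F}.
{B, C, F}⁺: BCF→ADE adds A, D, E → {A, B, C, D, E, F}.
Any other superkey contains one of these as a subset, so there are no further candidate keys.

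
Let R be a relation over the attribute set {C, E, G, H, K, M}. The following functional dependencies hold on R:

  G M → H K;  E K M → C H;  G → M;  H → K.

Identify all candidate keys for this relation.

{E, G}

Attributes E, G never appear on any right-hand side, so every candidate key must contain {E, G}.
{E, G}⁺ = {C, E, G, H, K, M}, which is all of the schema, so {E, G} is the only candidate key.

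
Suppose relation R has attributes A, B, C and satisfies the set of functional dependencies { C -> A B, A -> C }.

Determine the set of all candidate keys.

A, C

{A}⁺: A→C adds C; C→AB adds B → {A, B, C}.
{C}⁺: C→AB adds A, B → {A, B, C}.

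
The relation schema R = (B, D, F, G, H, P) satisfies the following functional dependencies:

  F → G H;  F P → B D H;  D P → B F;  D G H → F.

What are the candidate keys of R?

{D, P}, {F, P}

Attribute P never appears on the right-hand side of any dependency, so P must belong to every candidate key.
{P}⁺ = {P}, which is not all of the schema, so we must add further attributes.
{D, P}⁺: DP→BF adds B, F; F→GH adds G, H → {B, D, F, G, H, P}. Minimal: {P}⁺ = {P}; {D}⁺ = {D} — none reach the full schema.
{F, P}⁺: F→GH adds G, H; FP→BDH adds B, D → {B, D, F, G, H, P}. Minimal: {P}⁺ = {P}; {F}⁺ = {F, G, H} — none reach the full schema.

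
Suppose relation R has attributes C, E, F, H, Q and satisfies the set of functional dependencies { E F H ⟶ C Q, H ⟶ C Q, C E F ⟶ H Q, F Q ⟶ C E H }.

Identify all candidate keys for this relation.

Attribute F never appears on the right-hand side of any dependency, so F must belong to every candidate key.
{F}⁺ = {F}, which is not all of the schema, so we must add further attributes.
{F, H}⁺: H→CQ adds C, Q; FQ→CEH adds E → {C, E, F, H, Q}. Minimal: {H}⁺ = {C, H, Q}; {F}⁺ = {F} — none reach the full schema.
{F, Q}⁺: FQ→CEH adds C, E, H → {C, E, F, H, Q}. Minimal: {Q}⁺ = {Q}; {F}⁺ = {F} — none reach the full schema.
{C, E, F}⁺: CEF→HQ adds H, Q → {C, E, F, H, Q}. Minimal: {E, F}⁺ = {E, F}; {C, F}⁺ = {C, F}; {C, E}⁺ = {C, E} — none reach the full schema.
Any other superkey contains one of these as a subset, so there are no further candidate keys.

(F, H), (F, Q), (C, E, F)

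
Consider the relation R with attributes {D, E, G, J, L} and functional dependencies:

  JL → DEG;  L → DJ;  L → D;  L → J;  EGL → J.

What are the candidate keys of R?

{L}

{L}⁺: L→DJ adds D, J; JL→DEG adds E, G → {D, E, G, J, L}.
No other minimal superkey exists.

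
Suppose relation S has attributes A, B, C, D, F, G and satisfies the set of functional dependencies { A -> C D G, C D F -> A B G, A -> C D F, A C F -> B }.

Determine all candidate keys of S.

{A}⁺: A→CDG adds C, D, G; A→CDF adds F; ACF→B adds B → {A, B, C, D, F, G}.
{C, D, F}⁺: CDF→ABG adds A, B, G → {A, B, C, D, F, G}. Minimal: {D, F}⁺ = {D, F}; {C, F}⁺ = {C, F}; {C, D}⁺ = {C, D} — none reach the full schema.

{A}, {C, D, F}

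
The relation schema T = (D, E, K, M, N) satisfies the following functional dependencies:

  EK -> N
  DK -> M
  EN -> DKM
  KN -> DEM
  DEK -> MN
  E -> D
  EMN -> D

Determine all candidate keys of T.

{E, K}⁺: EK→N adds N; EN→DKM adds D, M → {D, E, K, M, N}. Minimal: {K}⁺ = {K}; {E}⁺ = {D, E} — none reach the full schema.
{E, N}⁺: EN→DKM adds D, K, M → {D, E, K, M, N}. Minimal: {N}⁺ = {N}; {E}⁺ = {D, E} — none reach the full schema.
{K, N}⁺: KN→DEM adds D, E, M → {D, E, K, M, N}. Minimal: {N}⁺ = {N}; {K}⁺ = {K} — none reach the full schema.
Any other superkey contains one of these as a subset, so there are no further candidate keys.

EK, EN, KN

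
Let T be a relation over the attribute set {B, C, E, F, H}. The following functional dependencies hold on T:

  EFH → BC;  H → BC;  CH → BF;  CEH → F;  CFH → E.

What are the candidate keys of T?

{H}

Attribute H never appears on the right-hand side of any dependency, so H must belong to every candidate key.
{H}⁺ = {B, C, E, F, H}, which is all of the schema, so {H} is the only candidate key.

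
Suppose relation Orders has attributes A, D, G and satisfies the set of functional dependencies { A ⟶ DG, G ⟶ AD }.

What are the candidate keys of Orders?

{A}, {G}

{A}⁺: A→DG adds D, G → {A, D, G}.
{G}⁺: G→AD adds A, D → {A, D, G}.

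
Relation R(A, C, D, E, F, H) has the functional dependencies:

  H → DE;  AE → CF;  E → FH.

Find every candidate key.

{A, E}; {A, H}

Attribute A never appears on the right-hand side of any dependency, so A must belong to every candidate key.
{A}⁺ = {A}, which is not all of the schema, so we must add further attributes.
{A, E}⁺: AE→CF adds C, F; E→FH adds H; H→DE adds D → {A, C, D, E, F, H}. Minimal: {E}⁺ = {D, E, F, H}; {A}⁺ = {A} — none reach the full schema.
{A, H}⁺: H→DE adds D, E; AE→CF adds C, F → {A, C, D, E, F, H}. Minimal: {H}⁺ = {D, E, F, H}; {A}⁺ = {A} — none reach the full schema.
Any other superkey contains one of these as a subset, so there are no further candidate keys.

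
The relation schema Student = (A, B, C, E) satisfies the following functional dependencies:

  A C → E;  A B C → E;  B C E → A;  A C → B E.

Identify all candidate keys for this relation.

{A, C}; {B, C, E}

Attribute C never appears on the right-hand side of any dependency, so C must belong to every candidate key.
{C}⁺ = {C}, which is not all of the schema, so we must add further attributes.
{A, C}⁺: AC→E adds E; AC→BE adds B → {A, B, C, E}.
{B, C, E}⁺: BCE→A adds A → {A, B, C, E}.
Any other superkey contains one of these as a subset, so there are no further candidate keys.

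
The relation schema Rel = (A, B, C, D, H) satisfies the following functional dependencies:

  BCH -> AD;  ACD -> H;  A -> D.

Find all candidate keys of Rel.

{A, B, C}, {B, C, H}

Attributes B, C never appear on any right-hand side, so every candidate key must contain {B, C}.
{B, C}⁺ = {B, C}, which is not all of the schema, so we must add further attributes.
{A, B, C}⁺: A→D adds D; ACD→H adds H → {A, B, C, D, H}.
{B, C, H}⁺: BCH→AD adds A, D → {A, B, C, D, H}.
Any other superkey contains one of these as a subset, so there are no further candidate keys.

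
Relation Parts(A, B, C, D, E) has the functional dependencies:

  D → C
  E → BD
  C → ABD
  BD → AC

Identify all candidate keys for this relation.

{E}⁺: E→BD adds B, D; BD→AC adds A, C → {A, B, C, D, E}.
No other minimal superkey exists.

{E}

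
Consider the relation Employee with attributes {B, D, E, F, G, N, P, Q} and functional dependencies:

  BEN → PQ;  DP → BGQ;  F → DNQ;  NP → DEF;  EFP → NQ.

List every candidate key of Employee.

FP; NP; BEF; BEN

{F, P}⁺: F→DNQ adds D, N, Q; NP→DEF adds E; DP→BGQ adds B, G → {B, D, E, F, G, N, P, Q}. Minimal: {P}⁺ = {P}; {F}⁺ = {D, F, N, Q} — none reach the full schema.
{N, P}⁺: NP→DEF adds D, E, F; EFP→NQ adds Q; DP→BGQ adds B, G → {B, D, E, F, G, N, P, Q}. Minimal: {P}⁺ = {P}; {N}⁺ = {N} — none reach the full schema.
{B, E, F}⁺: F→DNQ adds D, N, Q; BEN→PQ adds P; DP→BGQ adds G → {B, D, E, F, G, N, P, Q}. Minimal: {E, F}⁺ = {D, E, F, N, Q}; {B, F}⁺ = {B, D, F, N, Q}; {B, E}⁺ = {B, E} — none reach the full schema.
{B, E, N}⁺: BEN→PQ adds P, Q; NP→DEF adds D, F; DP→BGQ adds G → {B, D, E, F, G, N, P, Q}. Minimal: {E, N}⁺ = {E, N}; {B, N}⁺ = {B, N}; {B, E}⁺ = {B, E} — none reach the full schema.
Any other superkey contains one of these as a subset, so there are no further candidate keys.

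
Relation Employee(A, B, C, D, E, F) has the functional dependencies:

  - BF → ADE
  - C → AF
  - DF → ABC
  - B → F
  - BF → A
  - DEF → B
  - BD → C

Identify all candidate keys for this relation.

{B}⁺: B→F adds F; BF→A adds A; BF→ADE adds D, E; DF→ABC adds C → {A, B, C, D, E, F}.
{C, D}⁺: C→AF adds A, F; DF→ABC adds B; BF→ADE adds E → {A, B, C, D, E, F}. Minimal: {D}⁺ = {D}; {C}⁺ = {A, C, F} — none reach the full schema.
{D, F}⁺: DF→ABC adds A, B, C; BF→ADE adds E → {A, B, C, D, E, F}. Minimal: {F}⁺ = {F}; {D}⁺ = {D} — none reach the full schema.
Any other superkey contains one of these as a subset, so there are no further candidate keys.

{B}, {C, D}, {D, F}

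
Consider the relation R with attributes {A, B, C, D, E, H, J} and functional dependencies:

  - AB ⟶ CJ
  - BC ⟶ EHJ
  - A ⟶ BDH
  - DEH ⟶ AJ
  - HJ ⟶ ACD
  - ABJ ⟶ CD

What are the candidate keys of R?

{A}⁺: A→BDH adds B, D, H; AB→CJ adds C, J; BC→EHJ adds E → {A, B, C, D, E, H, J}.
{B, C}⁺: BC→EHJ adds E, H, J; HJ→ACD adds A, D → {A, B, C, D, E, H, J}. Minimal: {C}⁺ = {C}; {B}⁺ = {B} — none reach the full schema.
{H, J}⁺: HJ→ACD adds A, C, D; A→BDH adds B; BC→EHJ adds E → {A, B, C, D, E, H, J}. Minimal: {J}⁺ = {J}; {H}⁺ = {H} — none reach the full schema.
{D, E, H}⁺: DEH→AJ adds A, J; HJ→ACD adds C; A→BDH adds B → {A, B, C, D, E, H, J}. Minimal: {E, H}⁺ = {E, H}; {D, H}⁺ = {D, H}; {D, E}⁺ = {D, E} — none reach the full schema.

A, BC, HJ, DEH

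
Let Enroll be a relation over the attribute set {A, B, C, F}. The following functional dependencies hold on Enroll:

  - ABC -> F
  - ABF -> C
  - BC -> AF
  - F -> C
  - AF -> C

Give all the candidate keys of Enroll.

{B, C}, {B, F}

Attribute B never appears on the right-hand side of any dependency, so B must belong to every candidate key.
{B}⁺ = {B}, which is not all of the schema, so we must add further attributes.
{B, C}⁺: BC→AF adds A, F → {A, B, C, F}.
{B, F}⁺: F→C adds C; BC→AF adds A → {A, B, C, F}.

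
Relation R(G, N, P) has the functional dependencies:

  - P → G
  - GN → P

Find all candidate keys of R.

Attribute N never appears on the right-hand side of any dependency, so N must belong to every candidate key.
{N}⁺ = {N}, which is not all of the schema, so we must add further attributes.
{G, N}⁺: GN→P adds P → {G, N, P}. Minimal: {N}⁺ = {N}; {G}⁺ = {G} — none reach the full schema.
{N, P}⁺: P→G adds G → {G, N, P}. Minimal: {P}⁺ = {G, P}; {N}⁺ = {N} — none reach the full schema.

(G, N), (N, P)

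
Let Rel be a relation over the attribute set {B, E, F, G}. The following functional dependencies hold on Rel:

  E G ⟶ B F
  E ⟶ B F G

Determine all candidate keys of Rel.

{E}

Attribute E never appears on the right-hand side of any dependency, so E must belong to every candidate key.
{E}⁺ = {B, E, F, G}, which is all of the schema, so {E} is the only candidate key.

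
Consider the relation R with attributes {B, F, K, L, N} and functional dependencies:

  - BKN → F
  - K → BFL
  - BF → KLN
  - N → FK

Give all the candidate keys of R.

{K}⁺: K→BFL adds B, F, L; BF→KLN adds N → {B, F, K, L, N}.
{N}⁺: N→FK adds F, K; K→BFL adds B, L → {B, F, K, L, N}.
{B, F}⁺: BF→KLN adds K, L, N → {B, F, K, L, N}. Minimal: {F}⁺ = {F}; {B}⁺ = {B} — none reach the full schema.
Any other superkey contains one of these as a subset, so there are no further candidate keys.

(K), (N), (B, F)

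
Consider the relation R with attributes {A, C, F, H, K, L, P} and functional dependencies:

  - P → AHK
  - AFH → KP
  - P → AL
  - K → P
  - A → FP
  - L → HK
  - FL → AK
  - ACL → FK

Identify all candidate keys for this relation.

{A, C}; {C, K}; {C, L}; {C, P}

Attribute C never appears on the right-hand side of any dependency, so C must belong to every candidate key.
{C}⁺ = {C}, which is not all of the schema, so we must add further attributes.
{A, C}⁺: A→FP adds F, P; P→AHK adds H, K; P→AL adds L → {A, C, F, H, K, L, P}. Minimal: {C}⁺ = {C}; {A}⁺ = {A, F, H, K, L, P} — none reach the full schema.
{C, K}⁺: K→P adds P; P→AHK adds A, H; P→AL adds L; A→FP adds F → {A, C, F, H, K, L, P}. Minimal: {K}⁺ = {A, F, H, K, L, P}; {C}⁺ = {C} — none reach the full schema.
{C, L}⁺: L→HK adds H, K; K→P adds P; P→AHK adds A; A→FP adds F → {A, C, F, H, K, L, P}. Minimal: {L}⁺ = {A, F, H, K, L, P}; {C}⁺ = {C} — none reach the full schema.
{C, P}⁺: P→AHK adds A, H, K; P→AL adds L; A→FP adds F → {A, C, F, H, K, L, P}. Minimal: {P}⁺ = {A, F, H, K, L, P}; {C}⁺ = {C} — none reach the full schema.
Any other superkey contains one of these as a subset, so there are no further candidate keys.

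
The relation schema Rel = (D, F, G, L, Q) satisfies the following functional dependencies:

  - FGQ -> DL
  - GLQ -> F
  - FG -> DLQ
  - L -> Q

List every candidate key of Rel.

{F, G}, {G, L}

Attribute G never appears on the right-hand side of any dependency, so G must belong to every candidate key.
{G}⁺ = {G}, which is not all of the schema, so we must add further attributes.
{F, G}⁺: FG→DLQ adds D, L, Q → {D, F, G, L, Q}.
{G, L}⁺: L→Q adds Q; GLQ→F adds F; FG→DLQ adds D → {D, F, G, L, Q}.
Any other superkey contains one of these as a subset, so there are no further candidate keys.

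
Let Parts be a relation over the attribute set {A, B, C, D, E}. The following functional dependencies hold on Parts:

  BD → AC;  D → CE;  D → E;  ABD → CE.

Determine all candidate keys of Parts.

Attributes B, D never appear on any right-hand side, so every candidate key must contain {B, D}.
{B, D}⁺ = {A, B, C, D, E}, which is all of the schema, so {B, D} is the only candidate key.

{B, D}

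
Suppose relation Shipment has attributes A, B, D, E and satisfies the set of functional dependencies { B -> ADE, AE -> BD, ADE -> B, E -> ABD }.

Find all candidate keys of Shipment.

{B}⁺: B→ADE adds A, D, E → {A, B, D, E}.
{E}⁺: E→ABD adds A, B, D → {A, B, D, E}.

{B}, {E}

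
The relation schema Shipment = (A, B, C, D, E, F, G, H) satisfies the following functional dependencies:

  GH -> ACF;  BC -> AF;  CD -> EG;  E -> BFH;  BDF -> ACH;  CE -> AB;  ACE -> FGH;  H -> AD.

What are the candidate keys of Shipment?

{E}; {C, D}; {C, H}; {G, H}; {B, D, F}; {B, F, H}

{E}⁺: E→BFH adds B, F, H; H→AD adds A, D; BDF→ACH adds C; ACE→FGH adds G → {A, B, C, D, E, F, G, H}.
{C, D}⁺: CD→EG adds E, G; E→BFH adds B, F, H; BDF→ACH adds A → {A, B, C, D, E, F, G, H}.
{C, H}⁺: H→AD adds A, D; CD→EG adds E, G; E→BFH adds B, F → {A, B, C, D, E, F, G, H}.
{G, H}⁺: GH→ACF adds A, C, F; H→AD adds D; CD→EG adds E; E→BFH adds B → {A, B, C, D, E, F, G, H}.
{B, D, F}⁺: BDF→ACH adds A, C, H; CD→EG adds E, G → {A, B, C, D, E, F, G, H}.
{B, F, H}⁺: H→AD adds A, D; BDF→ACH adds C; CD→EG adds E, G → {A, B, C, D, E, F, G, H}.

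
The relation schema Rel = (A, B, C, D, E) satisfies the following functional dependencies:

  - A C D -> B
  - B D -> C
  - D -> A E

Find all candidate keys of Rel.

{B, D}; {C, D}

Attribute D never appears on the right-hand side of any dependency, so D must belong to every candidate key.
{D}⁺ = {A, D, E}, which is not all of the schema, so we must add further attributes.
{B, D}⁺: BD→C adds C; D→AE adds A, E → {A, B, C, D, E}. Minimal: {D}⁺ = {A, D, E}; {B}⁺ = {B} — none reach the full schema.
{C, D}⁺: D→AE adds A, E; ACD→B adds B → {A, B, C, D, E}. Minimal: {D}⁺ = {A, D, E}; {C}⁺ = {C} — none reach the full schema.
Any other superkey contains one of these as a subset, so there are no further candidate keys.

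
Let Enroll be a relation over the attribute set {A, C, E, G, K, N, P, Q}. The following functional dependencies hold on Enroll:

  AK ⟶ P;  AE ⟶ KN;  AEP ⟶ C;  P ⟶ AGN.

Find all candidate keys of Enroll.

(A, E, Q); (E, P, Q)

Attributes E, Q never appear on any right-hand side, so every candidate key must contain {E, Q}.
{E, Q}⁺ = {E, Q}, which is not all of the schema, so we must add further attributes.
{A, E, Q}⁺: AE→KN adds K, N; AK→P adds P; AEP→C adds C; P→AGN adds G → {A, C, E, G, K, N, P, Q}. Minimal: {E, Q}⁺ = {E, Q}; {A, Q}⁺ = {A, Q}; {A, E}⁺ = {A, C, E, G, K, N, P} — none reach the full schema.
{E, P, Q}⁺: P→AGN adds A, G, N; AE→KN adds K; AEP→C adds C → {A, C, E, G, K, N, P, Q}. Minimal: {P, Q}⁺ = {A, G, N, P, Q}; {E, Q}⁺ = {E, Q}; {E, P}⁺ = {A, C, E, G, K, N, P} — none reach the full schema.
Any other superkey contains one of these as a subset, so there are no further candidate keys.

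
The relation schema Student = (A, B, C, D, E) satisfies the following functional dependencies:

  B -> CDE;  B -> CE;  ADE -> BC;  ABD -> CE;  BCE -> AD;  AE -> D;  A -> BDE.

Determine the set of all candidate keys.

{A}; {B}

{A}⁺: A→BDE adds B, D, E; B→CDE adds C → {A, B, C, D, E}.
{B}⁺: B→CDE adds C, D, E; BCE→AD adds A → {A, B, C, D, E}.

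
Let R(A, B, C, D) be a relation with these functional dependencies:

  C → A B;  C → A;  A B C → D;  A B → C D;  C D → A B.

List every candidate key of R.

{C}, {A, B}

{C}⁺: C→AB adds A, B; ABC→D adds D → {A, B, C, D}.
{A, B}⁺: AB→CD adds C, D → {A, B, C, D}.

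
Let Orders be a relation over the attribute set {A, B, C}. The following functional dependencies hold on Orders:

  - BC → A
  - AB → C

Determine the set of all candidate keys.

Attribute B never appears on the right-hand side of any dependency, so B must belong to every candidate key.
{B}⁺ = {B}, which is not all of the schema, so we must add further attributes.
{A, B}⁺: AB→C adds C → {A, B, C}.
{B, C}⁺: BC→A adds A → {A, B, C}.
Any other superkey contains one of these as a subset, so there are no further candidate keys.

AB, BC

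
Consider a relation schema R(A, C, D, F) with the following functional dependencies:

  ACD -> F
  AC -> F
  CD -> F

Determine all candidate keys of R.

ACD

Attributes A, C, D never appear on any right-hand side, so every candidate key must contain {A, C, D}.
{A, C, D}⁺ = {A, C, D, F}, which is all of the schema, so {A, C, D} is the only candidate key.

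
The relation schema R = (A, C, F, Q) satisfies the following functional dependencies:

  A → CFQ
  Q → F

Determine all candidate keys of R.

Attribute A never appears on the right-hand side of any dependency, so A must belong to every candidate key.
{A}⁺ = {A, C, F, Q}, which is all of the schema, so {A} is the only candidate key.

(A)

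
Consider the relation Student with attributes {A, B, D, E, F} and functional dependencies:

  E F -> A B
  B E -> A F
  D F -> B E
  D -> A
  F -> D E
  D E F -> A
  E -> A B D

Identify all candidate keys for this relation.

{E}⁺: E→ABD adds A, B, D; BE→AF adds F → {A, B, D, E, F}.
{F}⁺: F→DE adds D, E; DEF→A adds A; E→ABD adds B → {A, B, D, E, F}.

E; F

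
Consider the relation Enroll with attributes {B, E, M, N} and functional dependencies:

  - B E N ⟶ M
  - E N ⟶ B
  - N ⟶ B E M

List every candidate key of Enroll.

N

Attribute N never appears on the right-hand side of any dependency, so N must belong to every candidate key.
{N}⁺ = {B, E, M, N}, which is all of the schema, so {N} is the only candidate key.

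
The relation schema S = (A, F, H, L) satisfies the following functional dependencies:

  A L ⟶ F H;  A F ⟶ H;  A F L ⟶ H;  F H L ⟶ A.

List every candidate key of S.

AL; FHL

{A, L}⁺: AL→FH adds F, H → {A, F, H, L}. Minimal: {L}⁺ = {L}; {A}⁺ = {A} — none reach the full schema.
{F, H, L}⁺: FHL→A adds A → {A, F, H, L}. Minimal: {H, L}⁺ = {H, L}; {F, L}⁺ = {F, L}; {F, H}⁺ = {F, H} — none reach the full schema.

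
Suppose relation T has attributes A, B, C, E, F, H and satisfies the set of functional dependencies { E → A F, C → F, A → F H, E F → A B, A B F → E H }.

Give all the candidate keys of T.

Attribute C never appears on the right-hand side of any dependency, so C must belong to every candidate key.
{C}⁺ = {C, F}, which is not all of the schema, so we must add further attributes.
{C, E}⁺: E→AF adds A, F; A→FH adds H; EF→AB adds B → {A, B, C, E, F, H}.
{A, B, C}⁺: C→F adds F; A→FH adds H; ABF→EH adds E → {A, B, C, E, F, H}.

(C, E), (A, B, C)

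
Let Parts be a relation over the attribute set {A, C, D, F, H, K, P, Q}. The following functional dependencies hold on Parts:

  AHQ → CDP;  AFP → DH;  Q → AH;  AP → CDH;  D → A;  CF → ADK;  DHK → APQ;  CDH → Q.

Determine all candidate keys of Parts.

FQ, AFP, CFH, CFP, DFP, DFHK

Attribute F never appears on the right-hand side of any dependency, so F must belong to every candidate key.
{F}⁺ = {F}, which is not all of the schema, so we must add further attributes.
{F, Q}⁺: Q→AH adds A, H; AHQ→CDP adds C, D, P; CF→ADK adds K → {A, C, D, F, H, K, P, Q}. Minimal: {Q}⁺ = {A, C, D, H, P, Q}; {F}⁺ = {F} — none reach the full schema.
{A, F, P}⁺: AFP→DH adds D, H; AP→CDH adds C; CF→ADK adds K; DHK→APQ adds Q → {A, C, D, F, H, K, P, Q}. Minimal: {F, P}⁺ = {F, P}; {A, P}⁺ = {A, C, D, H, P, Q}; {A, F}⁺ = {A, F} — none reach the full schema.
{C, F, H}⁺: CF→ADK adds A, D, K; DHK→APQ adds P, Q → {A, C, D, F, H, K, P, Q}. Minimal: {F, H}⁺ = {F, H}; {C, H}⁺ = {C, H}; {C, F}⁺ = {A, C, D, F, K} — none reach the full schema.
{C, F, P}⁺: CF→ADK adds A, D, K; AFP→DH adds H; DHK→APQ adds Q → {A, C, D, F, H, K, P, Q}. Minimal: {F, P}⁺ = {F, P}; {C, P}⁺ = {C, P}; {C, F}⁺ = {A, C, D, F, K} — none reach the full schema.
{D, F, P}⁺: D→A adds A; AFP→DH adds H; AP→CDH adds C; CF→ADK adds K; DHK→APQ adds Q → {A, C, D, F, H, K, P, Q}. Minimal: {F, P}⁺ = {F, P}; {D, P}⁺ = {A, C, D, H, P, Q}; {D, F}⁺ = {A, D, F} — none reach the full schema.
{D, F, H, K}⁺: D→A adds A; DHK→APQ adds P, Q; AHQ→CDP adds C → {A, C, D, F, H, K, P, Q}. Minimal: {F, H, K}⁺ = {F, H, K}; {D, H, K}⁺ = {A, C, D, H, K, P, Q}; {D, F, K}⁺ = {A, D, F, K}; … — none reach the full schema.
Any other superkey contains one of these as a subset, so there are no further candidate keys.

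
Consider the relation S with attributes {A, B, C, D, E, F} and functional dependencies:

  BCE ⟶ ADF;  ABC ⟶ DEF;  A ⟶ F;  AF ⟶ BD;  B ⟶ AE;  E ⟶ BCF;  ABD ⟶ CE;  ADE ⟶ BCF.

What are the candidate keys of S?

{A}, {B}, {E}

{A}⁺: A→F adds F; AF→BD adds B, D; B→AE adds E; E→BCF adds C → {A, B, C, D, E, F}.
{B}⁺: B→AE adds A, E; E→BCF adds C, F; BCE→ADF adds D → {A, B, C, D, E, F}.
{E}⁺: E→BCF adds B, C, F; BCE→ADF adds A, D → {A, B, C, D, E, F}.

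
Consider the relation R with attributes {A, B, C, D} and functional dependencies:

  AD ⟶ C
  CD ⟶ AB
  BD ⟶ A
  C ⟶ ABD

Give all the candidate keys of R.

C, AD, BD

{C}⁺: C→ABD adds A, B, D → {A, B, C, D}.
{A, D}⁺: AD→C adds C; CD→AB adds B → {A, B, C, D}. Minimal: {D}⁺ = {D}; {A}⁺ = {A} — none reach the full schema.
{B, D}⁺: BD→A adds A; AD→C adds C → {A, B, C, D}. Minimal: {D}⁺ = {D}; {B}⁺ = {B} — none reach the full schema.
Any other superkey contains one of these as a subset, so there are no further candidate keys.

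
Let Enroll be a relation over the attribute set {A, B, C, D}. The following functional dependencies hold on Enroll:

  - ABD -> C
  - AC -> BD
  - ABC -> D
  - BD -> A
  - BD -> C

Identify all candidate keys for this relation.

{A, C}⁺: AC→BD adds B, D → {A, B, C, D}. Minimal: {C}⁺ = {C}; {A}⁺ = {A} — none reach the full schema.
{B, D}⁺: BD→A adds A; BD→C adds C → {A, B, C, D}. Minimal: {D}⁺ = {D}; {B}⁺ = {B} — none reach the full schema.

(A, C), (B, D)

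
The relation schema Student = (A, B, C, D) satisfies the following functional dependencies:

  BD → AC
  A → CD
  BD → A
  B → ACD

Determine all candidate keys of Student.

Attribute B never appears on the right-hand side of any dependency, so B must belong to every candidate key.
{B}⁺ = {A, B, C, D}, which is all of the schema, so {B} is the only candidate key.

(B)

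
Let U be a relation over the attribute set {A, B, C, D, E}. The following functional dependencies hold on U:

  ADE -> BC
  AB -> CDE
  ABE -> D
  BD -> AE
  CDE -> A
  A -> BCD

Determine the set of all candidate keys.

{A}⁺: A→BCD adds B, C, D; AB→CDE adds E → {A, B, C, D, E}.
{B, D}⁺: BD→AE adds A, E; A→BCD adds C → {A, B, C, D, E}.
{C, D, E}⁺: CDE→A adds A; A→BCD adds B → {A, B, C, D, E}.
Any other superkey contains one of these as a subset, so there are no further candidate keys.

{A}; {B, D}; {C, D, E}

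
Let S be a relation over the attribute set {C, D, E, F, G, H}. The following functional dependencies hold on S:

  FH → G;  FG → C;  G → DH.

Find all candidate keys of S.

Attributes E, F never appear on any right-hand side, so every candidate key must contain {E, F}.
{E, F}⁺ = {E, F}, which is not all of the schema, so we must add further attributes.
{E, F, G}⁺: FG→C adds C; G→DH adds D, H → {C, D, E, F, G, H}. Minimal: {F, G}⁺ = {C, D, F, G, H}; {E, G}⁺ = {D, E, G, H}; {E, F}⁺ = {E, F} — none reach the full schema.
{E, F, H}⁺: FH→G adds G; FG→C adds C; G→DH adds D → {C, D, E, F, G, H}. Minimal: {F, H}⁺ = {C, D, F, G, H}; {E, H}⁺ = {E, H}; {E, F}⁺ = {E, F} — none reach the full schema.

{E, F, G}; {E, F, H}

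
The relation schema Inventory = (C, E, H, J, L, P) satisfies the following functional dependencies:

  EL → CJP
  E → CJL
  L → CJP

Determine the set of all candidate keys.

{E, H}⁺: E→CJL adds C, J, L; L→CJP adds P → {C, E, H, J, L, P}.
No other minimal superkey exists.

EH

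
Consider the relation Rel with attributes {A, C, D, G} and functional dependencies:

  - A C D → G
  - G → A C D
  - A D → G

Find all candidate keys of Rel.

{G}; {A, D}

{G}⁺: G→ACD adds A, C, D → {A, C, D, G}.
{A, D}⁺: AD→G adds G; G→ACD adds C → {A, C, D, G}.
Any other superkey contains one of these as a subset, so there are no further candidate keys.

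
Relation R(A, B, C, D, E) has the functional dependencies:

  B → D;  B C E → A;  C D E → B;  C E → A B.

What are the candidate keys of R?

(C, E)

Attributes C, E never appear on any right-hand side, so every candidate key must contain {C, E}.
{C, E}⁺ = {A, B, C, D, E}, which is all of the schema, so {C, E} is the only candidate key.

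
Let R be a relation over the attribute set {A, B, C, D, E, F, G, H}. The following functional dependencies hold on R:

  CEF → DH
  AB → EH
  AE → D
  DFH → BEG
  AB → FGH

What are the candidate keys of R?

Attributes A, C never appear on any right-hand side, so every candidate key must contain {A, C}.
{A, C}⁺ = {A, C}, which is not all of the schema, so we must add further attributes.
{A, B, C}⁺: AB→EH adds E, H; AE→D adds D; AB→FGH adds F, G → {A, B, C, D, E, F, G, H}.
{A, C, E, F}⁺: CEF→DH adds D, H; DFH→BEG adds B, G → {A, B, C, D, E, F, G, H}.
{A, C, D, F, H}⁺: DFH→BEG adds B, E, G → {A, B, C, D, E, F, G, H}.

(A, B, C); (A, C, E, F); (A, C, D, F, H)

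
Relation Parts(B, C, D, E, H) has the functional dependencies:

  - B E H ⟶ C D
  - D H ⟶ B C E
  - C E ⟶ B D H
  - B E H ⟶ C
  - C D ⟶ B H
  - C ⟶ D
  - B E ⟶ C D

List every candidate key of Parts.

{C}, {B, E}, {D, H}

{C}⁺: C→D adds D; CD→BH adds B, H; DH→BCE adds E → {B, C, D, E, H}.
{B, E}⁺: BE→CD adds C, D; CE→BDH adds H → {B, C, D, E, H}.
{D, H}⁺: DH→BCE adds B, C, E → {B, C, D, E, H}.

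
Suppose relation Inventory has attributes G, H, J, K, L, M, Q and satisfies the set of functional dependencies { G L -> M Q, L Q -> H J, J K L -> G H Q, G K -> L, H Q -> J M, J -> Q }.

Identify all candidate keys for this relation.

Attribute K never appears on the right-hand side of any dependency, so K must belong to every candidate key.
{K}⁺ = {K}, which is not all of the schema, so we must add further attributes.
{G, K}⁺: GK→L adds L; GL→MQ adds M, Q; LQ→HJ adds H, J → {G, H, J, K, L, M, Q}. Minimal: {K}⁺ = {K}; {G}⁺ = {G} — none reach the full schema.
{J, K, L}⁺: JKL→GHQ adds G, H, Q; HQ→JM adds M → {G, H, J, K, L, M, Q}. Minimal: {K, L}⁺ = {K, L}; {J, L}⁺ = {H, J, L, M, Q}; {J, K}⁺ = {J, K, Q} — none reach the full schema.
{K, L, Q}⁺: LQ→HJ adds H, J; JKL→GHQ adds G; HQ→JM adds M → {G, H, J, K, L, M, Q}. Minimal: {L, Q}⁺ = {H, J, L, M, Q}; {K, Q}⁺ = {K, Q}; {K, L}⁺ = {K, L} — none reach the full schema.
Any other superkey contains one of these as a subset, so there are no further candidate keys.

GK; JKL; KLQ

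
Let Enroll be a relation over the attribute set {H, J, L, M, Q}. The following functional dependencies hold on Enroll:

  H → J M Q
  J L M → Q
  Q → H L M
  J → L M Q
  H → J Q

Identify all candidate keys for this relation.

(H), (J), (Q)

{H}⁺: H→JMQ adds J, M, Q; Q→HLM adds L → {H, J, L, M, Q}.
{J}⁺: J→LMQ adds L, M, Q; Q→HLM adds H → {H, J, L, M, Q}.
{Q}⁺: Q→HLM adds H, L, M; H→JQ adds J → {H, J, L, M, Q}.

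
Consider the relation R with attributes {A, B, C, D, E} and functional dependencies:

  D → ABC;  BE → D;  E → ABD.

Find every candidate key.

{E}

Attribute E never appears on the right-hand side of any dependency, so E must belong to every candidate key.
{E}⁺ = {A, B, C, D, E}, which is all of the schema, so {E} is the only candidate key.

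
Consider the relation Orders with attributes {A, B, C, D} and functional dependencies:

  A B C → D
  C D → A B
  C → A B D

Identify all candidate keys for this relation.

Attribute C never appears on the right-hand side of any dependency, so C must belong to every candidate key.
{C}⁺ = {A, B, C, D}, which is all of the schema, so {C} is the only candidate key.

(C)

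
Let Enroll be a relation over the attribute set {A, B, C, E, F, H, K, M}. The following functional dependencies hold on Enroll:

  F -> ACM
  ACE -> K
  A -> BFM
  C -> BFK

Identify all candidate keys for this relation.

{A, E, H}, {C, E, H}, {E, F, H}

{A, E, H}⁺: A→BFM adds B, F, M; F→ACM adds C; ACE→K adds K → {A, B, C, E, F, H, K, M}. Minimal: {E, H}⁺ = {E, H}; {A, H}⁺ = {A, B, C, F, H, K, M}; {A, E}⁺ = {A, B, C, E, F, K, M} — none reach the full schema.
{C, E, H}⁺: C→BFK adds B, F, K; F→ACM adds A, M → {A, B, C, E, F, H, K, M}. Minimal: {E, H}⁺ = {E, H}; {C, H}⁺ = {A, B, C, F, H, K, M}; {C, E}⁺ = {A, B, C, E, F, K, M} — none reach the full schema.
{E, F, H}⁺: F→ACM adds A, C, M; ACE→K adds K; A→BFM adds B → {A, B, C, E, F, H, K, M}. Minimal: {F, H}⁺ = {A, B, C, F, H, K, M}; {E, H}⁺ = {E, H}; {E, F}⁺ = {A, B, C, E, F, K, M} — none reach the full schema.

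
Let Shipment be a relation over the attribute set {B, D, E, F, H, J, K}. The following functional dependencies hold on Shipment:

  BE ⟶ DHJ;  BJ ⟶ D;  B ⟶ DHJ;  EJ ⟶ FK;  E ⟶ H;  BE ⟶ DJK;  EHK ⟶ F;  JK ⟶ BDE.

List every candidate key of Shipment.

{B, E}⁺: BE→DHJ adds D, H, J; EJ→FK adds F, K → {B, D, E, F, H, J, K}.
{B, K}⁺: B→DHJ adds D, H, J; JK→BDE adds E; EJ→FK adds F → {B, D, E, F, H, J, K}.
{E, J}⁺: EJ→FK adds F, K; E→H adds H; JK→BDE adds B, D → {B, D, E, F, H, J, K}.
{J, K}⁺: JK→BDE adds B, D, E; BE→DHJ adds H; EJ→FK adds F → {B, D, E, F, H, J, K}.

BE, BK, EJ, JK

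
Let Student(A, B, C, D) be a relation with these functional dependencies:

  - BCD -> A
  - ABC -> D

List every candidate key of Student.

ABC, BCD

Attributes B, C never appear on any right-hand side, so every candidate key must contain {B, C}.
{B, C}⁺ = {B, C}, which is not all of the schema, so we must add further attributes.
{A, B, C}⁺: ABC→D adds D → {A, B, C, D}. Minimal: {B, C}⁺ = {B, C}; {A, C}⁺ = {A, C}; {A, B}⁺ = {A, B} — none reach the full schema.
{B, C, D}⁺: BCD→A adds A → {A, B, C, D}. Minimal: {C, D}⁺ = {C, D}; {B, D}⁺ = {B, D}; {B, C}⁺ = {B, C} — none reach the full schema.
Any other superkey contains one of these as a subset, so there are no further candidate keys.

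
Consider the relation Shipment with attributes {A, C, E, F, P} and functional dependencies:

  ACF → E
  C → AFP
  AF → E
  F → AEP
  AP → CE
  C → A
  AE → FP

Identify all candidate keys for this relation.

{C}, {F}, {A, E}, {A, P}

{C}⁺: C→AFP adds A, F, P; AF→E adds E → {A, C, E, F, P}.
{F}⁺: F→AEP adds A, E, P; AP→CE adds C → {A, C, E, F, P}.
{A, E}⁺: AE→FP adds F, P; AP→CE adds C → {A, C, E, F, P}. Minimal: {E}⁺ = {E}; {A}⁺ = {A} — none reach the full schema.
{A, P}⁺: AP→CE adds C, E; AE→FP adds F → {A, C, E, F, P}. Minimal: {P}⁺ = {P}; {A}⁺ = {A} — none reach the full schema.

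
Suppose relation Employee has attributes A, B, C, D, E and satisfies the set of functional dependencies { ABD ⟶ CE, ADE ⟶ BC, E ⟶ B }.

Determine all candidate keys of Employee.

Attributes A, D never appear on any right-hand side, so every candidate key must contain {A, D}.
{A, D}⁺ = {A, D}, which is not all of the schema, so we must add further attributes.
{A, B, D}⁺: ABD→CE adds C, E → {A, B, C, D, E}. Minimal: {B, D}⁺ = {B, D}; {A, D}⁺ = {A, D}; {A, B}⁺ = {A, B} — none reach the full schema.
{A, D, E}⁺: ADE→BC adds B, C → {A, B, C, D, E}. Minimal: {D, E}⁺ = {B, D, E}; {A, E}⁺ = {A, B, E}; {A, D}⁺ = {A, D} — none reach the full schema.
Any other superkey contains one of these as a subset, so there are no further candidate keys.

{A, B, D}, {A, D, E}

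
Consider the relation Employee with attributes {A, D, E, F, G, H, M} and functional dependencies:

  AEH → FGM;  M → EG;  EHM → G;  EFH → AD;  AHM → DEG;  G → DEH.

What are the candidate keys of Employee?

{A, G}⁺: G→DEH adds D, E, H; AEH→FGM adds F, M → {A, D, E, F, G, H, M}. Minimal: {G}⁺ = {D, E, G, H}; {A}⁺ = {A} — none reach the full schema.
{A, M}⁺: M→EG adds E, G; G→DEH adds D, H; AEH→FGM adds F → {A, D, E, F, G, H, M}. Minimal: {M}⁺ = {D, E, G, H, M}; {A}⁺ = {A} — none reach the full schema.
{F, G}⁺: G→DEH adds D, E, H; EFH→AD adds A; AEH→FGM adds M → {A, D, E, F, G, H, M}. Minimal: {G}⁺ = {D, E, G, H}; {F}⁺ = {F} — none reach the full schema.
{F, M}⁺: M→EG adds E, G; G→DEH adds D, H; EFH→AD adds A → {A, D, E, F, G, H, M}. Minimal: {M}⁺ = {D, E, G, H, M}; {F}⁺ = {F} — none reach the full schema.
{A, E, H}⁺: AEH→FGM adds F, G, M; EFH→AD adds D → {A, D, E, F, G, H, M}. Minimal: {E, H}⁺ = {E, H}; {A, H}⁺ = {A, H}; {A, E}⁺ = {A, E} — none reach the full schema.
{E, F, H}⁺: EFH→AD adds A, D; AEH→FGM adds G, M → {A, D, E, F, G, H, M}. Minimal: {F, H}⁺ = {F, H}; {E, H}⁺ = {E, H}; {E, F}⁺ = {E, F} — none reach the full schema.

{A, G}, {A, M}, {F, G}, {F, M}, {A, E, H}, {E, F, H}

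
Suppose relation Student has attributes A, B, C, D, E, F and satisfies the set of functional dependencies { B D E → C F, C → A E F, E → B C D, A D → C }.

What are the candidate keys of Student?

C; E; AD

{C}⁺: C→AEF adds A, E, F; E→BCD adds B, D → {A, B, C, D, E, F}.
{E}⁺: E→BCD adds B, C, D; BDE→CF adds F; C→AEF adds A → {A, B, C, D, E, F}.
{A, D}⁺: AD→C adds C; C→AEF adds E, F; E→BCD adds B → {A, B, C, D, E, F}. Minimal: {D}⁺ = {D}; {A}⁺ = {A} — none reach the full schema.
Any other superkey contains one of these as a subset, so there are no further candidate keys.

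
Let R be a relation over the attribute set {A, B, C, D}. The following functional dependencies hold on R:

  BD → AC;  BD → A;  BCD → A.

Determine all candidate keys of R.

{B, D}⁺: BD→AC adds A, C → {A, B, C, D}.
No other minimal superkey exists.

{B, D}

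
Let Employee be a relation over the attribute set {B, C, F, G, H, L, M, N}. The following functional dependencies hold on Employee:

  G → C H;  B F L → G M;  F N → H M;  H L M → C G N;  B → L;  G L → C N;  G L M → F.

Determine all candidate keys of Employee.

Attribute B never appears on the right-hand side of any dependency, so B must belong to every candidate key.
{B}⁺ = {B, L}, which is not all of the schema, so we must add further attributes.
{B, F}⁺: B→L adds L; BFL→GM adds G, M; GL→CN adds C, N; G→CH adds H → {B, C, F, G, H, L, M, N}. Minimal: {F}⁺ = {F}; {B}⁺ = {B, L} — none reach the full schema.
{B, G, M}⁺: G→CH adds C, H; B→L adds L; GL→CN adds N; GLM→F adds F → {B, C, F, G, H, L, M, N}. Minimal: {G, M}⁺ = {C, G, H, M}; {B, M}⁺ = {B, L, M}; {B, G}⁺ = {B, C, G, H, L, N} — none reach the full schema.
{B, H, M}⁺: B→L adds L; HLM→CGN adds C, G, N; GLM→F adds F → {B, C, F, G, H, L, M, N}. Minimal: {H, M}⁺ = {H, M}; {B, M}⁺ = {B, L, M}; {B, H}⁺ = {B, H, L} — none reach the full schema.

(B, F), (B, G, M), (B, H, M)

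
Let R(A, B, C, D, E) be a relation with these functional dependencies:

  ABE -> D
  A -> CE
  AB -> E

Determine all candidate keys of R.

{A, B}⁺: A→CE adds C, E; ABE→D adds D → {A, B, C, D, E}.
No other minimal superkey exists.

{A, B}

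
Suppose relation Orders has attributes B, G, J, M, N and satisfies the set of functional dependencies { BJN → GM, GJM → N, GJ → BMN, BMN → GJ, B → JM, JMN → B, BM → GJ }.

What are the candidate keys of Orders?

{B}, {G, J}, {J, M, N}

{B}⁺: B→JM adds J, M; BM→GJ adds G; GJM→N adds N → {B, G, J, M, N}.
{G, J}⁺: GJ→BMN adds B, M, N → {B, G, J, M, N}.
{J, M, N}⁺: JMN→B adds B; BM→GJ adds G → {B, G, J, M, N}.
Any other superkey contains one of these as a subset, so there are no further candidate keys.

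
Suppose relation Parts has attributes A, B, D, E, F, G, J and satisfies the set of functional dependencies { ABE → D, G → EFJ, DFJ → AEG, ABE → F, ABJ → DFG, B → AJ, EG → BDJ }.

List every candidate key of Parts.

{B}⁺: B→AJ adds A, J; ABJ→DFG adds D, F, G; G→EFJ adds E → {A, B, D, E, F, G, J}.
{G}⁺: G→EFJ adds E, F, J; EG→BDJ adds B, D; DFJ→AEG adds A → {A, B, D, E, F, G, J}.
{D, F, J}⁺: DFJ→AEG adds A, E, G; EG→BDJ adds B → {A, B, D, E, F, G, J}.

{B}, {G}, {D, F, J}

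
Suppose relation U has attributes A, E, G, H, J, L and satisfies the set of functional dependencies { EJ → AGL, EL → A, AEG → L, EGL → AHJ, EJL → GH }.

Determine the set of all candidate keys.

Attribute E never appears on the right-hand side of any dependency, so E must belong to every candidate key.
{E}⁺ = {E}, which is not all of the schema, so we must add further attributes.
{E, J}⁺: EJ→AGL adds A, G, L; EGL→AHJ adds H → {A, E, G, H, J, L}. Minimal: {J}⁺ = {J}; {E}⁺ = {E} — none reach the full schema.
{A, E, G}⁺: AEG→L adds L; EGL→AHJ adds H, J → {A, E, G, H, J, L}. Minimal: {E, G}⁺ = {E, G}; {A, G}⁺ = {A, G}; {A, E}⁺ = {A, E} — none reach the full schema.
{E, G, L}⁺: EL→A adds A; EGL→AHJ adds H, J → {A, E, G, H, J, L}. Minimal: {G, L}⁺ = {G, L}; {E, L}⁺ = {A, E, L}; {E, G}⁺ = {E, G} — none reach the full schema.
Any other superkey contains one of these as a subset, so there are no further candidate keys.

{E, J}, {A, E, G}, {E, G, L}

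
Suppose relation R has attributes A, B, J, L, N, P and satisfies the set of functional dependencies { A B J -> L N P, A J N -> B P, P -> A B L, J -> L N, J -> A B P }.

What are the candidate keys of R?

{J}⁺: J→LN adds L, N; J→ABP adds A, B, P → {A, B, J, L, N, P}.
No other minimal superkey exists.

{J}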